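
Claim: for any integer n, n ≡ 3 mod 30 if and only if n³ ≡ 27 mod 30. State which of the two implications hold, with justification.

(⟹) Suppose n ≡ 3 mod 30. Write n = 30j + 3. Then (30j + 3)³ = 27000j³ + 8100j² + 810j + 27 = 30(900j³ + 270j² + 27j) + 27, so n³ ≡ 27 (mod 30).

(⟸) Conversely, suppose n³ ≡ 27 (mod 30). The only residue r in {0, …, 29} with r³ ≡ 27 (mod 30) is r = 3, so n ≡ 3 (mod 30).

Both implications hold.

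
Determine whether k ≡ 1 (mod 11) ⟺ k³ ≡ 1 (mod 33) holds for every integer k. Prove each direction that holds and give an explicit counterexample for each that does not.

Only the converse holds.

(→) This fails: take k = 12. Then 12 ≡ 1 (mod 11), but 12³ = 1728 ≡ 12 (mod 33), not 1.

(←) Conversely, the residues r modulo 33 with r³ ≡ 1 (mod 33) are exactly {1}, and each is ≡ 1 (mod 11).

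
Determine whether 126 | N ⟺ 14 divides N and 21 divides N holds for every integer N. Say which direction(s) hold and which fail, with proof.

(⇒) If 126 ∣ N, write N = 126q. Since 126 = 9·14, N = 14·(9q), so 14 ∣ N; and since 126 = 6·21, N = 21·(6q), so 21 ∣ N.

(⇐) This fails: take N = 42. Both 14 ∣ 42 and 21 ∣ 42, yet 42 is not a multiple of 126 (since 42 = 0·126 + 42), so 126 ∤ 42.

Only the forward implication holds.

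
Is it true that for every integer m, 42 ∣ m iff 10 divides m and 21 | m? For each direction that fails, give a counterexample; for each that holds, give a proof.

The forward direction fails; the converse holds.

Converse. Suppose 10 ∣ m and 21 ∣ m. Any common multiple of 10 and 21 is a multiple of their lcm; here gcd(10, 21) = 1, so lcm(10, 21) = 10·21 = 210, so 210 ∣ m. Since 42 ∣ 210, it follows that 42 ∣ m.

Forward direction. This fails: take m = 42. Certainly 42 ∣ 42, but 10 ∤ 42.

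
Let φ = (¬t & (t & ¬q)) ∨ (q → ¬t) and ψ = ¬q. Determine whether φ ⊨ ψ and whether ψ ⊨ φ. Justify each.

Forward direction. This fails. Under t = F, q = T, the left side is true but the right side is false.

Converse. Assume the antecedent. If t is true, the antecedent forces (t = T, q = F), and (¬t & (t & ¬q)) ∨ (q → ¬t) holds there. If t is false, (¬t & (t & ¬q)) ∨ (q → ¬t) reduces to true regardless of the other variables. Either way (¬t & (t & ¬q)) ∨ (q → ¬t) holds.

(⇒) fails; (⇐) holds.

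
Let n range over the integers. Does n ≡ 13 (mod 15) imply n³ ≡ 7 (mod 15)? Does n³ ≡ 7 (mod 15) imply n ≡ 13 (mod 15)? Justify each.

Both implications hold.

(→) Suppose n ≡ 13 (mod 15). Write n = 15j + 13. Then (15j + 13)³ = 3375j³ + 8775j² + 7605j + 2197 = 15(225j³ + 585j² + 507j + 146) + 7, so n³ ≡ 7 (mod 15).

(←) Conversely, suppose n³ ≡ 7 (mod 15). The only residue r in {0, …, 14} with r³ ≡ 7 (mod 15) is r = 13, so n ≡ 13 (mod 15).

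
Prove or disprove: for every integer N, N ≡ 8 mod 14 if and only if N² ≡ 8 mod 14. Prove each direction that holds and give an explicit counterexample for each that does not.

(←) This fails: take N = 6. Then 6² = 36 ≡ 8 (mod 14), yet 6 ≡ 6 (mod 14), not 8.

(→) Suppose N ≡ 8 mod 14. Write N = 14j + 8. Then (14j + 8)² = 196j² + 224j + 64 = 14(14j² + 16j + 4) + 8, so N² ≡ 8 (mod 14).

(⇒) holds; (⇐) fails.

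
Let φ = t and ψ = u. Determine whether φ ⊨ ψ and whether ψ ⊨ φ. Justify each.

Both directions fail.

(⟹) This fails. Under t = T, u = F, the left side is true but the right side is false.

(⟸) This fails. Under t = F, u = T, the left side is false but the right side is true.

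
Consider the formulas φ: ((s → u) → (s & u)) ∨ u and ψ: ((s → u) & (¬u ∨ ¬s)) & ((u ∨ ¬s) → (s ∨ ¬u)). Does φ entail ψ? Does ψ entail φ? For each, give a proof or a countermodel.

Neither direction holds.

Forward direction. This fails. Under u = T, s = F, the left side is true but the right side is false.

Converse. This fails. Under u = F, s = F, the left side is false but the right side is true.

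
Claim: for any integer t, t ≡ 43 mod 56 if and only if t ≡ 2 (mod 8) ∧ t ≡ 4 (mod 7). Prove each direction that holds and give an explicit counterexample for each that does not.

(⇒) fails and (⇐) fails.

(⟹) This fails: t = 43 gives 43 ≡ 43 (mod 56) but 43 ≡ 3 (mod 8), so the conjunction on the right does not hold.

(⟸) This fails: t = 18 satisfies both congruences on the right (18 ≡ 2 mod 8 and 18 ≡ 4 mod 7) yet 18 ≡ 18 (mod 56), not 43.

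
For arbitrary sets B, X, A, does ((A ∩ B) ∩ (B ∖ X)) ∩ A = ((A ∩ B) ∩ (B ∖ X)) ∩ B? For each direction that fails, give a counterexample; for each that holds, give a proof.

(⊆) Let x ∈ ((A ∩ B) ∩ (B ∖ X)) ∩ A. Then x ∈ B ∩ A and x ∉ X, from which x ∈ ((A ∩ B) ∩ (B ∖ X)) ∩ B.

(⊇) Let x ∈ ((A ∩ B) ∩ (B ∖ X)) ∩ B. Then x ∈ B ∩ A and x ∉ X, from which x ∈ ((A ∩ B) ∩ (B ∖ X)) ∩ A.

Both inclusions hold.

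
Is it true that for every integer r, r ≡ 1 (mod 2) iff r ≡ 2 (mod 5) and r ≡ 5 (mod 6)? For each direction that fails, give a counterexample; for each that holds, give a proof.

Only the reverse direction holds.

[⇒] This fails: r = 1 gives 1 ≡ 1 (mod 2) but 1 ≡ 1 (mod 5), so the conjunction on the right does not hold.

[⇐] Conversely, if r ≡ 2 (mod 5) and r ≡ 5 (mod 6), then by the Chinese remainder theorem r ≡ 17 (mod 30). Since 17 ≡ 1 (mod 2) and 2 ∣ 30, we get r ≡ 1 (mod 2).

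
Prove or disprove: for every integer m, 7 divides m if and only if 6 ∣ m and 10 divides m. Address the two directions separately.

[⇒] This fails: take m = 7. Certainly 7 ∣ 7, but 6 ∤ 7.

[⇐] This fails: take m = 30. Both 6 ∣ 30 and 10 ∣ 30, yet 30 is not a multiple of 7 (since 30 = 4·7 + 2), so 7 ∤ 30.

(⇒) fails and (⇐) fails.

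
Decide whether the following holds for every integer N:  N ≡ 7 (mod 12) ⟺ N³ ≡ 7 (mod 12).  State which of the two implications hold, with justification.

(←) For the converse, argue contrapositively. If N ≢ 7 (mod 12), then N is congruent to one of 0, 1, 2, 3, 4, 5, 6, 8, 9, 10, 11 modulo 12, and these give N³ ≡ 0, 1, 8, 3, 4, 5, 0, 8, 9, 4, 11 respectively — never 7.

(→) Suppose N ≡ 7 (mod 12). Write N = 12j + 7. Then (12j + 7)³ = 1728j³ + 3024j² + 1764j + 343 = 12(144j³ + 252j² + 147j + 28) + 7, so N³ ≡ 7 (mod 12).

Equivalent; both directions hold.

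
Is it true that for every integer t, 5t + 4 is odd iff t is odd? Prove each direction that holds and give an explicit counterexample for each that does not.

(⇒) Suppose 5t + 4 is odd. Since 5 is odd, 5t and t have the same parity, so 5t + 4 ≡ t + 4 (mod 2). As 4 is even, 5t + 4 is odd exactly when t is odd. Thus t is odd.

(⇐) Conversely, suppose t is odd; write t = 2j + 1. Then 5t + 4 = 5·(2j + 1) + 4 = 2·5j + 9, which is odd.

Both directions hold.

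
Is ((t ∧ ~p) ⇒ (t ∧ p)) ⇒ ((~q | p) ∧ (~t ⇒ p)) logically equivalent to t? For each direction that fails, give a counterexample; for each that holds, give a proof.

(←) Assume the antecedent. If t is true, the consequent reduces to true regardless of the other variables. If t is false, the antecedent cannot hold. Either way the consequent holds.

(→) This fails. Under t = F, q = F, p = T, the left side is true but the right side is false.

Only the reverse direction holds.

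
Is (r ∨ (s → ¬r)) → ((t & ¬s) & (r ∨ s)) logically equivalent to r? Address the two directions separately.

(⇒) holds; (⇐) fails.

Forward direction. Assume the antecedent. If s is true, the antecedent cannot hold. If s is false, the antecedent forces (s = F, t = T, r = T), and r holds there. Either way r holds.

Converse. This fails. Under s = F, t = F, r = T, the left side is false but the right side is true.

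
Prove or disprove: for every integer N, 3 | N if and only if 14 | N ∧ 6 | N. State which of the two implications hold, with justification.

The forward direction fails; the converse holds.

[⇒] This fails: take N = 3. Certainly 3 ∣ 3, but 14 ∤ 3.

[⇐] Suppose 14 ∣ N and 6 ∣ N. Any common multiple of 14 and 6 is a multiple of their lcm; here lcm(14, 6) = 14·6/gcd(14, 6) = 84/2 = 42, so 42 ∣ N. Since 3 ∣ 42, it follows that 3 ∣ N.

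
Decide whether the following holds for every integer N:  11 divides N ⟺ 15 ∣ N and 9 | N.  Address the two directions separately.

(⇒) fails and (⇐) fails.

[⇒] This fails: take N = 11. Certainly 11 ∣ 11, but 15 ∤ 11.

[⇐] This fails: take N = 45. Both 15 ∣ 45 and 9 ∣ 45, yet 45 is not a multiple of 11 (since 45 = 4·11 + 1), so 11 ∤ 45.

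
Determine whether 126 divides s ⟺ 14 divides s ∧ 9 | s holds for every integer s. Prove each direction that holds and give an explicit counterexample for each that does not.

(←) Suppose 14 ∣ s and 9 ∣ s. Any common multiple of 14 and 9 is a multiple of their lcm; here gcd(14, 9) = 1, so lcm(14, 9) = 14·9 = 126, so 126 ∣ s.

(→) If 126 ∣ s, write s = 126q. Since 126 = 9·14, s = 14·(9q), so 14 ∣ s; and since 126 = 14·9, s = 9·(14q), so 9 ∣ s.

Both implications hold.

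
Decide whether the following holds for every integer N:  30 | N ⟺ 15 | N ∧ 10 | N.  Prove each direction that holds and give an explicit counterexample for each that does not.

Forward direction. If 30 ∣ N, write N = 30q. Since 30 = 2·15, N = 15·(2q), so 15 ∣ N; and since 30 = 3·10, N = 10·(3q), so 10 ∣ N.

Converse. Suppose 15 ∣ N and 10 ∣ N. Any common multiple of 15 and 10 is a multiple of their lcm; here lcm(15, 10) = 15·10/gcd(15, 10) = 150/5 = 30, so 30 ∣ N.

Both implications hold.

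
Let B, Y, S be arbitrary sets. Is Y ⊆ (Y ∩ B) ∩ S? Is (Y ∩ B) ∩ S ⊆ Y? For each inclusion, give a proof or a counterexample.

(⊆) This inclusion fails. Take B = ∅, Y = {1}, S = ∅; then 1 ∈ Y but 1 ∉ (Y ∩ B) ∩ S.

(⊇) Let x ∈ (Y ∩ B) ∩ S. Then x ∈ B ∩ Y ∩ S, from which x ∈ Y.

Only the reverse inclusion holds.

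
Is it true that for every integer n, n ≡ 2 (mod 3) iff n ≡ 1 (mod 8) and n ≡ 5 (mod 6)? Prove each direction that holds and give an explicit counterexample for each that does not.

(→) This fails: n = 2 gives 2 ≡ 2 (mod 3) but 2 ≡ 2 (mod 8), so the conjunction on the right does not hold.

(←) Conversely, if n ≡ 1 (mod 8) and n ≡ 5 (mod 6), then by the Chinese remainder theorem n ≡ 17 (mod 24). Since 17 ≡ 2 (mod 3) and 3 ∣ 24, we get n ≡ 2 (mod 3).

(⇒) fails; (⇐) holds.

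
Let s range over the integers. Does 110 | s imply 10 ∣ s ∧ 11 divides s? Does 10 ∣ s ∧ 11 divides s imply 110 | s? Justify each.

Both directions hold; the statement is true.

(⟹) If 110 ∣ s, write s = 110q. Since 110 = 11·10, s = 10·(11q), so 10 ∣ s; and since 110 = 10·11, s = 11·(10q), so 11 ∣ s.

(⟸) Suppose 10 ∣ s and 11 ∣ s. Any common multiple of 10 and 11 is a multiple of their lcm; here gcd(10, 11) = 1, so lcm(10, 11) = 10·11 = 110, so 110 ∣ s.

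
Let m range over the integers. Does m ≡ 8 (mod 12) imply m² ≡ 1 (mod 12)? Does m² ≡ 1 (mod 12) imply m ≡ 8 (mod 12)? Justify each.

(⇒) This fails: take m = 8. Then 8 ≡ 8 (mod 12), but 8² = 64 ≡ 4 (mod 12), not 1.

(⇐) This fails: take m = 1. Then 1² = 1 ≡ 1 (mod 12), yet 1 ≡ 1 (mod 12), not 8.

Neither direction holds.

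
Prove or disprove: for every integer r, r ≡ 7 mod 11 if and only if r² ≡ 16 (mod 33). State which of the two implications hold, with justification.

(→) This fails: take r = 18. Then 18 ≡ 7 (mod 11), but 18² = 324 ≡ 27 (mod 33), not 16.

(←) This fails: take r = 4. Then 4² = 16 ≡ 16 (mod 33), yet 4 ≡ 4 (mod 11), not 7.

(⇒) fails and (⇐) fails.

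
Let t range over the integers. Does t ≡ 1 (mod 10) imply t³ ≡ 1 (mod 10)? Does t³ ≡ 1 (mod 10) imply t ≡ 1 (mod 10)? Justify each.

[⇒] Suppose t ≡ 1 (mod 10). Write t = 10j + 1. Then (10j + 1)³ = 1000j³ + 300j² + 30j + 1 = 10(100j³ + 30j² + 3j) + 1, so t³ ≡ 1 (mod 10).

[⇐] For the converse, argue contrapositively. If t ≢ 1 (mod 10), then t is congruent to one of 0, 2, 3, 4, 5, 6, 7, 8, 9 modulo 10, and these give t³ ≡ 0, 8, 7, 4, 5, 6, 3, 2, 9 respectively — never 1.

The biconditional holds.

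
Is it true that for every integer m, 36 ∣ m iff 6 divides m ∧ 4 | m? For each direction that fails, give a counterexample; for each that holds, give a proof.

[⇒] If 36 ∣ m, write m = 36q. Since 36 = 6·6, m = 6·(6q), so 6 ∣ m; and since 36 = 9·4, m = 4·(9q), so 4 ∣ m.

[⇐] This fails: take m = 12. Both 6 ∣ 12 and 4 ∣ 12, yet 12 is not a multiple of 36 (since 12 = 0·36 + 12), so 36 ∤ 12.

The forward direction holds; the converse fails.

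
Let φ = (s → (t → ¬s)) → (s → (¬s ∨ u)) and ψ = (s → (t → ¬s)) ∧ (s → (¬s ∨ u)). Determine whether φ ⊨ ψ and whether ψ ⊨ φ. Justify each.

The forward direction fails; the converse holds.

(⇒) This fails. Under t = T, s = T, u = F, the left side is true but the right side is false.

(⇐) Assume the antecedent. If s is true, the antecedent forces (t = F, s = T, u = T), and the consequent holds there. If s is false, the consequent reduces to true regardless of the other variables. Either way the consequent holds.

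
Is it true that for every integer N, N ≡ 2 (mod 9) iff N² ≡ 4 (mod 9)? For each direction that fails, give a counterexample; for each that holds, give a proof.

Only the forward direction holds.

Converse. This fails: take N = 7. Then 7² = 49 ≡ 4 (mod 9), yet 7 ≡ 7 (mod 9), not 2.

Forward direction. Suppose N ≡ 2 (mod 9). Write N = 9j + 2. Then (9j + 2)² = 81j² + 36j + 4 = 9(9j² + 4j) + 4, so N² ≡ 4 (mod 9).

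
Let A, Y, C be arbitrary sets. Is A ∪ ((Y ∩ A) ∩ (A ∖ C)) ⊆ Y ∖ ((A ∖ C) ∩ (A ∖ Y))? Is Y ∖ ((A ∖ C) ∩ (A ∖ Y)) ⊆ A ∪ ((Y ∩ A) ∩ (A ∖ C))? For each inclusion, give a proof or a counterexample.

Both inclusions fail.

(⟹) This inclusion fails. Take A = {1}, Y = ∅, C = ∅; then 1 ∈ A ∪ ((Y ∩ A) ∩ (A ∖ C)) but 1 ∉ Y ∖ ((A ∖ C) ∩ (A ∖ Y)).

(⟸) This inclusion fails. Take A = ∅, Y = {1}, C = ∅; then 1 ∈ Y ∖ ((A ∖ C) ∩ (A ∖ Y)) but 1 ∉ A ∪ ((Y ∩ A) ∩ (A ∖ C)).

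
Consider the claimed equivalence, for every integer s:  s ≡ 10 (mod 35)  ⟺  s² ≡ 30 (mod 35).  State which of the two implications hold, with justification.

Only the forward implication holds.

(⇒) Suppose s ≡ 10 (mod 35). Write s = 35j + 10. Then (35j + 10)² = 1225j² + 700j + 100 = 35(35j² + 20j + 2) + 30, so s² ≡ 30 (mod 35).

(⇐) This fails: take s = 25. Then 25² = 625 ≡ 30 (mod 35), yet 25 ≡ 25 (mod 35), not 10.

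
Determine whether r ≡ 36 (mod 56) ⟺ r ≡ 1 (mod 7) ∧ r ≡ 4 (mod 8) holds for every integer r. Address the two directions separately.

Converse. If r ≡ 1 (mod 7) and r ≡ 4 (mod 8), then by the Chinese remainder theorem r ≡ 36 (mod 56). This is exactly r ≡ 36 (mod 56).

Forward direction. Suppose r ≡ 36 (mod 56); write r = 56j + 36. Since 7 ∣ 56, reducing mod 7 gives r ≡ 36 ≡ 1 (mod 7); since 8 ∣ 56, reducing mod 8 gives r ≡ 36 ≡ 4 (mod 8).

Equivalent; both directions hold.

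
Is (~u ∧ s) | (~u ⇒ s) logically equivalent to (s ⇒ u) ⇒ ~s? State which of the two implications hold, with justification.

(⟹) This fails. Under s = T, u = T, the left side is true but the right side is false.

(⟸) This fails. Under s = F, u = F, the left side is false but the right side is true.

Both directions fail.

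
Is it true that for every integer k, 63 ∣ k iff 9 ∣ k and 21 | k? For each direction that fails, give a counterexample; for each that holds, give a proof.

[⇒] If 63 ∣ k, write k = 63q. Since 63 = 7·9, k = 9·(7q), so 9 ∣ k; and since 63 = 3·21, k = 21·(3q), so 21 ∣ k.

[⇐] Suppose 9 ∣ k and 21 ∣ k. Any common multiple of 9 and 21 is a multiple of their lcm; here lcm(9, 21) = 9·21/gcd(9, 21) = 189/3 = 63, so 63 ∣ k.

Both implications hold.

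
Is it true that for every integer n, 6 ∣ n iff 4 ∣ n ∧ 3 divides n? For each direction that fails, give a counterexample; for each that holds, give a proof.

Only the converse holds.

(⟹) This fails: take n = 6. Certainly 6 ∣ 6, but 4 ∤ 6.

(⟸) Suppose 4 ∣ n and 3 ∣ n. Any common multiple of 4 and 3 is a multiple of their lcm; here gcd(4, 3) = 1, so lcm(4, 3) = 4·3 = 12, so 12 ∣ n. Since 6 ∣ 12, it follows that 6 ∣ n.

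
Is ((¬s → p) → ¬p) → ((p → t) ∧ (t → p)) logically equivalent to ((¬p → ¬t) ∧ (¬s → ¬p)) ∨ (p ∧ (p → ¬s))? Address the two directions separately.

Both directions hold; the statement is true.

(⟸) Assume the antecedent. If t is true, the antecedent forces (t = T, p = T, s = F) or (t = T, p = T, s = T), and the consequent holds there. If t is false, the consequent reduces to true regardless of the other variables. Either way the consequent holds.

(⟹) Assume the antecedent. If t is true, the antecedent forces (t = T, p = T, s = F) or (t = T, p = T, s = T), and the consequent holds there. If t is false, the consequent reduces to true regardless of the other variables. Either way the consequent holds.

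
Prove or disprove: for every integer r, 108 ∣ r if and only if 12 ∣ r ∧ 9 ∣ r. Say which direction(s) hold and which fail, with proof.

(⇒) If 108 ∣ r, write r = 108q. Since 108 = 9·12, r = 12·(9q), so 12 ∣ r; and since 108 = 12·9, r = 9·(12q), so 9 ∣ r.

(⇐) This fails: take r = 36. Both 12 ∣ 36 and 9 ∣ 36, yet 36 is not a multiple of 108 (since 36 = 0·108 + 36), so 108 ∤ 36.

Only the forward direction holds.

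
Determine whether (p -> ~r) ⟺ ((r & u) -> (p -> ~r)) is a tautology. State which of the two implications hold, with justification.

Converse. This fails. Under p = T, u = F, r = T, the left side is false but the right side is true.

Forward direction. Assume the antecedent. If p is true, the antecedent forces (p = T, u = F, r = F) or (p = T, u = T, r = F), and (r & u) -> (p -> ~r) holds there. If p is false, (r & u) -> (p -> ~r) reduces to true regardless of the other variables. Either way (r & u) -> (p -> ~r) holds.

(⇒) holds; (⇐) fails.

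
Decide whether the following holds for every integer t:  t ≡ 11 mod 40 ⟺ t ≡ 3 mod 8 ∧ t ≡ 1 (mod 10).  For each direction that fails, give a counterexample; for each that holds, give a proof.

The biconditional holds.

(⟹) Suppose t ≡ 11 (mod 40); write t = 40j + 11. Since 8 ∣ 40, reducing mod 8 gives t ≡ 11 ≡ 3 (mod 8); since 10 ∣ 40, reducing mod 10 gives t ≡ 11 ≡ 1 (mod 10).

(⟸) Conversely, if t ≡ 3 (mod 8) and t ≡ 1 (mod 10), then by the Chinese remainder theorem t ≡ 11 (mod 40). This is exactly t ≡ 11 (mod 40).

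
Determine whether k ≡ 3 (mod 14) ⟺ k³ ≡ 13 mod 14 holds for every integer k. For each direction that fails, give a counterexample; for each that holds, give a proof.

(⟹) Suppose k ≡ 3 (mod 14). Write k = 14j + 3. Then (14j + 3)³ = 2744j³ + 1764j² + 378j + 27 = 14(196j³ + 126j² + 27j + 1) + 13, so k³ ≡ 13 (mod 14).

(⟸) This fails: take k = 5. Then 5³ = 125 ≡ 13 (mod 14), yet 5 ≡ 5 (mod 14), not 3.

The forward direction holds; the converse fails.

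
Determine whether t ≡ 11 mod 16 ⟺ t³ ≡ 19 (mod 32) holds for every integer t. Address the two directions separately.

Only the converse holds.

[⇒] This fails: take t = 27. Then 27 ≡ 11 (mod 16), but 27³ = 19683 ≡ 3 (mod 32), not 19.

[⇐] Conversely, the residues r modulo 32 with r³ ≡ 19 (mod 32) are exactly {11}, and each is ≡ 11 (mod 16).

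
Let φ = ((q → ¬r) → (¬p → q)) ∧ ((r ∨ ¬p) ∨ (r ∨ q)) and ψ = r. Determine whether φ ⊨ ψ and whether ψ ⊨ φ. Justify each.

Neither direction holds.

(⟹) This fails. Under q = T, p = F, r = F, the left side is true but the right side is false.

(⟸) This fails. Under q = F, p = F, r = T, the left side is false but the right side is true.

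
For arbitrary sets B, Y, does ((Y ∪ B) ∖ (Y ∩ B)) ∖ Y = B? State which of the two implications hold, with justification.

(⟹) Let x ∈ ((Y ∪ B) ∖ (Y ∩ B)) ∖ Y. Then x ∈ B and x ∉ Y, from which x ∈ B.

(⟸) This inclusion fails. Take B = {1}, Y = {1}; then 1 ∈ B but 1 ∉ ((Y ∪ B) ∖ (Y ∩ B)) ∖ Y.

Only the forward inclusion holds.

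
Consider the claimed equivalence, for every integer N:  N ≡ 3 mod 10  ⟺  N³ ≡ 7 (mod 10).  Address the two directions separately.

Both directions hold; the statement is true.

(→) Suppose N ≡ 3 mod 10. Write N = 10j + 3. Then (10j + 3)³ = 1000j³ + 900j² + 270j + 27 = 10(100j³ + 90j² + 27j + 2) + 7, so N³ ≡ 7 (mod 10).

(←) Conversely, suppose N³ ≡ 7 (mod 10). The only residue r in {0, …, 9} with r³ ≡ 7 (mod 10) is r = 3, so N ≡ 3 (mod 10).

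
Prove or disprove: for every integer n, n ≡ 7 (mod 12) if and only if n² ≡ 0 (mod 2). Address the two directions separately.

Neither implication holds.

(⇒) This fails: take n = 7. Then 7 ≡ 7 (mod 12), but 7² = 49 ≡ 1 (mod 2), not 0.

(⇐) This fails: take n = 0. Then 0² = 0 ≡ 0 (mod 2), yet 0 ≡ 0 (mod 12), not 7.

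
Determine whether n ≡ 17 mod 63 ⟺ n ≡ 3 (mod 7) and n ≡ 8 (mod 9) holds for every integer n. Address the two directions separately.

Both directions hold.

(⇒) Suppose n ≡ 17 (mod 63); write n = 63j + 17. Since 7 ∣ 63, reducing mod 7 gives n ≡ 17 ≡ 3 (mod 7); since 9 ∣ 63, reducing mod 9 gives n ≡ 17 ≡ 8 (mod 9).

(⇐) Conversely, if n ≡ 3 (mod 7) and n ≡ 8 (mod 9), then by the Chinese remainder theorem n ≡ 17 (mod 63). This is exactly n ≡ 17 (mod 63).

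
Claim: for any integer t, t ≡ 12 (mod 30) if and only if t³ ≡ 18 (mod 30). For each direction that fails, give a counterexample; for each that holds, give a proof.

[⇒] Suppose t ≡ 12 (mod 30). Write t = 30j + 12. Then (30j + 12)³ = 27000j³ + 32400j² + 12960j + 1728 = 30(900j³ + 1080j² + 432j + 57) + 18, so t³ ≡ 18 (mod 30).

[⇐] Conversely, suppose t³ ≡ 18 (mod 30). The only residue r in {0, …, 29} with r³ ≡ 18 (mod 30) is r = 12, so t ≡ 12 (mod 30).

Equivalent; both directions hold.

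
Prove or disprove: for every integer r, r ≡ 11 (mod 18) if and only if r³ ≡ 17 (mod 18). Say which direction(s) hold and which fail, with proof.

(⇒) holds; (⇐) fails.

(⟹) Suppose r ≡ 11 (mod 18). Write r = 18j + 11. Then (18j + 11)³ = 5832j³ + 10692j² + 6534j + 1331 = 18(324j³ + 594j² + 363j + 73) + 17, so r³ ≡ 17 (mod 18).

(⟸) This fails: take r = 5. Then 5³ = 125 ≡ 17 (mod 18), yet 5 ≡ 5 (mod 18), not 11.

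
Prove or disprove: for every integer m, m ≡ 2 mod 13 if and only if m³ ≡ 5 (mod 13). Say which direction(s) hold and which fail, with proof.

(→) This fails: take m = 2. Then 2 ≡ 2 (mod 13), but 2³ = 8 ≡ 8 (mod 13), not 5.

(←) This fails: take m = 7. Then 7³ = 343 ≡ 5 (mod 13), yet 7 ≡ 7 (mod 13), not 2.

Neither implication holds.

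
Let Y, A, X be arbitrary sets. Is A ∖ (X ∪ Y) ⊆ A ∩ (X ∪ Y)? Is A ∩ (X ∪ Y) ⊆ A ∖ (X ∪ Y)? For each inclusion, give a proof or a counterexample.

Both inclusions fail.

(⊆) This inclusion fails. Take Y = ∅, A = {1}, X = ∅; then 1 ∈ A ∖ (X ∪ Y) but 1 ∉ A ∩ (X ∪ Y).

(⊇) This inclusion fails. Take Y = {1}, A = {1}, X = ∅; then 1 ∈ A ∩ (X ∪ Y) but 1 ∉ A ∖ (X ∪ Y).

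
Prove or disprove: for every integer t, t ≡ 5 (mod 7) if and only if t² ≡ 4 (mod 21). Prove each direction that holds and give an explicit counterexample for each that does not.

Neither direction holds.

[⇒] This fails: take t = 12. Then 12 ≡ 5 (mod 7), but 12² = 144 ≡ 18 (mod 21), not 4.

[⇐] This fails: take t = 2. Then 2² = 4 ≡ 4 (mod 21), yet 2 ≡ 2 (mod 7), not 5.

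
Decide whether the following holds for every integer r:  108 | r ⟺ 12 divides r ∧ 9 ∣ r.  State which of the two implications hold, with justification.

The forward direction holds; the converse fails.

(⟹) If 108 ∣ r, write r = 108q. Since 108 = 9·12, r = 12·(9q), so 12 ∣ r; and since 108 = 12·9, r = 9·(12q), so 9 ∣ r.

(⟸) This fails: take r = 36. Both 12 ∣ 36 and 9 ∣ 36, yet 36 is not a multiple of 108 (since 36 = 0·108 + 36), so 108 ∤ 36.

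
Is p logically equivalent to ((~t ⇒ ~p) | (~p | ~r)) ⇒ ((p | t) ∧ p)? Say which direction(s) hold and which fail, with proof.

Both directions hold.

[⇒] Assume the antecedent. If p is true, the consequent reduces to true regardless of the other variables. If p is false, the antecedent cannot hold. Either way the consequent holds.

[⇐] Assume the antecedent. If p is true, p reduces to true regardless of the other variables. If p is false, the antecedent cannot hold. Either way p holds.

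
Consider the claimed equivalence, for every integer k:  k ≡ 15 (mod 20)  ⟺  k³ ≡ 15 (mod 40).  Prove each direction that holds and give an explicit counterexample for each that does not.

(←) The residues r modulo 40 with r³ ≡ 15 (mod 40) are exactly {15}, and each is ≡ 15 (mod 20).

(→) This fails: take k = 35. Then 35 ≡ 15 (mod 20), but 35³ = 42875 ≡ 35 (mod 40), not 15.

Only the converse holds.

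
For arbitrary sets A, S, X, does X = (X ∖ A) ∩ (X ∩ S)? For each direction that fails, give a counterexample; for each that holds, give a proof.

(⊆) fails; (⊇) holds.

(⟹) This inclusion fails. Take A = ∅, S = ∅, X = {1}; then 1 ∈ X but 1 ∉ (X ∖ A) ∩ (X ∩ S).

(⟸) Let x ∈ (X ∖ A) ∩ (X ∩ S). Then x ∈ S ∩ X and x ∉ A, from which x ∈ X.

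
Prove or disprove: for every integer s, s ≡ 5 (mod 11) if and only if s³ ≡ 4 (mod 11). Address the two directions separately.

(←) For the converse, argue contrapositively. If s ≢ 5 (mod 11), then s is congruent to one of 0, 1, 2, 3, 4, 6, 7, 8, 9, 10 modulo 11, and these give s³ ≡ 0, 1, 8, 5, 9, 7, 2, 6, 3, 10 respectively — never 4.

(→) Suppose s ≡ 5 (mod 11). Write s = 11j + 5. Then (11j + 5)³ = 1331j³ + 1815j² + 825j + 125 = 11(121j³ + 165j² + 75j + 11) + 4, so s³ ≡ 4 (mod 11).

Both directions hold.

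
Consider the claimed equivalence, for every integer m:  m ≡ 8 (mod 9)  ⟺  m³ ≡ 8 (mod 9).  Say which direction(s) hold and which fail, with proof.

(←) This fails: take m = 2. Then 2³ = 8 ≡ 8 (mod 9), yet 2 ≡ 2 (mod 9), not 8.

(→) Suppose m ≡ 8 (mod 9). Write m = 9j + 8. Then (9j + 8)³ = 729j³ + 1944j² + 1728j + 512 = 9(81j³ + 216j² + 192j + 56) + 8, so m³ ≡ 8 (mod 9).

Only the forward direction holds.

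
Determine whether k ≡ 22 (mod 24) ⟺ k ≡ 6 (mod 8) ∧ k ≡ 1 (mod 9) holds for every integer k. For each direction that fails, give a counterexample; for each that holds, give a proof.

Only the reverse direction holds.

[⇒] This fails: k = 70 gives 70 ≡ 22 (mod 24) but 70 ≡ 7 (mod 9), so the conjunction on the right does not hold.

[⇐] Conversely, if k ≡ 6 (mod 8) and k ≡ 1 (mod 9), then by the Chinese remainder theorem k ≡ 46 (mod 72). Since 46 ≡ 22 (mod 24) and 24 ∣ 72, we get k ≡ 22 (mod 24).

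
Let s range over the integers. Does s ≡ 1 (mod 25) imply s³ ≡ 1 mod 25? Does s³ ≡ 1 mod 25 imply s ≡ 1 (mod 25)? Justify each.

(⇒) Suppose s ≡ 1 (mod 25). Write s = 25j + 1. Then (25j + 1)³ = 15625j³ + 1875j² + 75j + 1 = 25(625j³ + 75j² + 3j) + 1, so s³ ≡ 1 (mod 25).

(⇐) Conversely, suppose s³ ≡ 1 (mod 25). The only residue r in {0, …, 24} with r³ ≡ 1 (mod 25) is r = 1, so s ≡ 1 (mod 25).

Both directions hold; the statement is true.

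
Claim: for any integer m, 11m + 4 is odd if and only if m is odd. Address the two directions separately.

Both implications hold.

Forward direction. Suppose 11m + 4 is odd. Since 11 is odd, 11m and m have the same parity, so 11m + 4 ≡ m + 4 (mod 2). As 4 is even, 11m + 4 is odd exactly when m is odd. Thus m is odd.

Converse. Suppose m is odd; write m = 2j + 1. Then 11m + 4 = 11·(2j + 1) + 4 = 2·11j + 15, which is odd.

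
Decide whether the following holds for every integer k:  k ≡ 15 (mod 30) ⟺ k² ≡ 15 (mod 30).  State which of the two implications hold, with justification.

Equivalent; both directions hold.

Forward direction. Suppose k ≡ 15 (mod 30). Write k = 30j + 15. Then (30j + 15)² = 900j² + 900j + 225 = 30(30j² + 30j + 7) + 15, so k² ≡ 15 (mod 30).

Converse. Suppose k² ≡ 15 (mod 30). The only residue r in {0, …, 29} with r² ≡ 15 (mod 30) is r = 15, so k ≡ 15 (mod 30).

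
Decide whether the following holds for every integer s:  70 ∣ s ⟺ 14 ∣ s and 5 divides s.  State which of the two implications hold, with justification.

Converse. Suppose 14 ∣ s and 5 ∣ s. Any common multiple of 14 and 5 is a multiple of their lcm; here gcd(14, 5) = 1, so lcm(14, 5) = 14·5 = 70, so 70 ∣ s.

Forward direction. If 70 ∣ s, write s = 70q. Since 70 = 5·14, s = 14·(5q), so 14 ∣ s; and since 70 = 14·5, s = 5·(14q), so 5 ∣ s.

Equivalent; both directions hold.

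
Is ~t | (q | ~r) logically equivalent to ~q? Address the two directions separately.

(→) This fails. Under t = F, q = T, r = F, the left side is true but the right side is false.

(←) This fails. Under t = T, q = F, r = T, the left side is false but the right side is true.

Neither implication holds.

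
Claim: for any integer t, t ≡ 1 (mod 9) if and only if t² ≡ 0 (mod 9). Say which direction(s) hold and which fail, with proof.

Forward direction. This fails: take t = 1. Then 1 ≡ 1 (mod 9), but 1² = 1 ≡ 1 (mod 9), not 0.

Converse. This fails: take t = 0. Then 0² = 0 ≡ 0 (mod 9), yet 0 ≡ 0 (mod 9), not 1.

Neither implication holds.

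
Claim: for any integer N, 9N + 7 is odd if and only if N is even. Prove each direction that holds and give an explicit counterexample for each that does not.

Forward direction. Suppose 9N + 7 is odd. Since 9 is odd, 9N and N have the same parity, so 9N + 7 ≡ N + 7 (mod 2). As 7 is odd, 9N + 7 is odd exactly when N is even. Thus N is even.

Converse. Suppose N is even; write N = 2j. Then 9N + 7 = 9·(2j) + 7 = 2·9j + 7, which is odd.

The biconditional holds.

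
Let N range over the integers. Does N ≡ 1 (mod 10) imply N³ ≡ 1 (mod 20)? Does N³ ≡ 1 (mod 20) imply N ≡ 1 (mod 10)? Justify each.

(⇒) fails; (⇐) holds.

(⟹) This fails: take N = 11. Then 11 ≡ 1 (mod 10), but 11³ = 1331 ≡ 11 (mod 20), not 1.

(⟸) Conversely, the residues r modulo 20 with r³ ≡ 1 (mod 20) are exactly {1}, and each is ≡ 1 (mod 10).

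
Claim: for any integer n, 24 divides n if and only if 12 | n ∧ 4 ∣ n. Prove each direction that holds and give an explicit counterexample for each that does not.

(⇒) holds; (⇐) fails.

(→) If 24 ∣ n, write n = 24q. Since 24 = 2·12, n = 12·(2q), so 12 ∣ n; and since 24 = 6·4, n = 4·(6q), so 4 ∣ n.

(←) This fails: take n = 12. Both 12 ∣ 12 and 4 ∣ 12, yet 12 is not a multiple of 24 (since 12 = 0·24 + 12), so 24 ∤ 12.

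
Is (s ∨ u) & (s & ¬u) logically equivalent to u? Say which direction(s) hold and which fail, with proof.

Both directions fail.

(→) This fails. Under s = T, u = F, the left side is true but the right side is false.

(←) This fails. Under s = F, u = T, the left side is false but the right side is true.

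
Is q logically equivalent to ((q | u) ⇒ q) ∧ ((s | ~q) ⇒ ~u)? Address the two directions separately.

(⇒) fails and (⇐) fails.

(⟹) This fails. Under q = T, u = T, s = T, the left side is true but the right side is false.

(⟸) This fails. Under q = F, u = F, s = F, the left side is false but the right side is true.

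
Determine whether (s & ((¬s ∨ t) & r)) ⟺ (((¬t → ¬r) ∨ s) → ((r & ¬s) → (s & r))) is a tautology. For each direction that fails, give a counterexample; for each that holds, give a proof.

Not equivalent: only (⇒) holds.

[⇐] This fails. Under s = F, r = F, t = F, the left side is false but the right side is true.

[⇒] Assume the antecedent. If s is true, the consequent reduces to true regardless of the other variables. If s is false, the antecedent cannot hold. Either way the consequent holds.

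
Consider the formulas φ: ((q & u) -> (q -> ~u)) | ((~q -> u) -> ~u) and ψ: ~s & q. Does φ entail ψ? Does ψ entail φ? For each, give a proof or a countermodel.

Forward direction. This fails. Under u = F, q = F, s = F, the left side is true but the right side is false.

Converse. This fails. Under u = T, q = T, s = F, the left side is false but the right side is true.

Both directions fail.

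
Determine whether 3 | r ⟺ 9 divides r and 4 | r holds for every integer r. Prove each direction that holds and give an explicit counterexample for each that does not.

[⇒] This fails: take r = 3. Certainly 3 ∣ 3, but 9 ∤ 3.

[⇐] Suppose 9 ∣ r and 4 ∣ r. Any common multiple of 9 and 4 is a multiple of their lcm; here gcd(9, 4) = 1, so lcm(9, 4) = 9·4 = 36, so 36 ∣ r. Since 3 ∣ 36, it follows that 3 ∣ r.

The forward direction fails; the converse holds.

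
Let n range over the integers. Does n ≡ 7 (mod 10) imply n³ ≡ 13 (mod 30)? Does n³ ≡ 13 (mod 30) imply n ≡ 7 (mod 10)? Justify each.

(⇒) fails; (⇐) holds.

Converse. The residues r modulo 30 with r³ ≡ 13 (mod 30) are exactly {7}, and each is ≡ 7 (mod 10).

Forward direction. This fails: take n = 17. Then 17 ≡ 7 (mod 10), but 17³ = 4913 ≡ 23 (mod 30), not 13.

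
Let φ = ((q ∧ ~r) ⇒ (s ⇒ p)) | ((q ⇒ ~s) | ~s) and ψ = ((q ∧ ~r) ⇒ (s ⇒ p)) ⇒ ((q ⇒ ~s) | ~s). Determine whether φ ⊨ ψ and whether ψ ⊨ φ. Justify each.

(⟹) This fails. Under r = T, q = T, p = F, s = T, the left side is true but the right side is false.

(⟸) This fails. Under r = F, q = T, p = F, s = T, the left side is false but the right side is true.

(⇒) fails and (⇐) fails.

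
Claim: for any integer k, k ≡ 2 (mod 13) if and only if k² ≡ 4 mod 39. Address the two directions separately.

(⇒) This fails: take k = 15. Then 15 ≡ 2 (mod 13), but 15² = 225 ≡ 30 (mod 39), not 4.

(⇐) This fails: take k = 11. Then 11² = 121 ≡ 4 (mod 39), yet 11 ≡ 11 (mod 13), not 2.

Neither implication holds.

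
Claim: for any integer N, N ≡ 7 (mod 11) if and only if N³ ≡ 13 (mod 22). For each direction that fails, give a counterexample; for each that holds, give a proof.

The forward direction fails; the converse holds.

(⟹) This fails: take N = 18. Then 18 ≡ 7 (mod 11), but 18³ = 5832 ≡ 2 (mod 22), not 13.

(⟸) Conversely, the residues r modulo 22 with r³ ≡ 13 (mod 22) are exactly {7}, and each is ≡ 7 (mod 11).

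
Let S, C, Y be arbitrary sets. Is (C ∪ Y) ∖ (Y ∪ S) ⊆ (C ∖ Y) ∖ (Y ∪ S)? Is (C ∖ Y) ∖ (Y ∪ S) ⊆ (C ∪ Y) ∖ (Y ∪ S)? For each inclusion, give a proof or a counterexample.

(⟹) Let x ∈ (C ∪ Y) ∖ (Y ∪ S). Then x ∈ C and x ∉ S, Y, from which x ∈ (C ∖ Y) ∖ (Y ∪ S).

(⟸) Let x ∈ (C ∖ Y) ∖ (Y ∪ S). Then x ∈ C and x ∉ S, Y, from which x ∈ (C ∪ Y) ∖ (Y ∪ S).

Both inclusions hold.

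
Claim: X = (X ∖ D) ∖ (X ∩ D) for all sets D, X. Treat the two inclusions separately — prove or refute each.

Reverse inclusion. Let x ∈ (X ∖ D) ∖ (X ∩ D). Then x ∈ X and x ∉ D, from which x ∈ X.

Forward inclusion. This inclusion fails. Take D = {1}, X = {1}; then 1 ∈ X but 1 ∉ (X ∖ D) ∖ (X ∩ D).

Only the reverse inclusion holds.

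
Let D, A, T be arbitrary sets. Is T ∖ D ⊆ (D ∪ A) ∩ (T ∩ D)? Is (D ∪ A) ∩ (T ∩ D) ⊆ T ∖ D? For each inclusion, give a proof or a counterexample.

Neither inclusion holds.

Forward inclusion. This inclusion fails. Take D = ∅, A = ∅, T = {1}; then 1 ∈ T ∖ D but 1 ∉ (D ∪ A) ∩ (T ∩ D).

Reverse inclusion. This inclusion fails. Take D = {1}, A = ∅, T = {1}; then 1 ∈ (D ∪ A) ∩ (T ∩ D) but 1 ∉ T ∖ D.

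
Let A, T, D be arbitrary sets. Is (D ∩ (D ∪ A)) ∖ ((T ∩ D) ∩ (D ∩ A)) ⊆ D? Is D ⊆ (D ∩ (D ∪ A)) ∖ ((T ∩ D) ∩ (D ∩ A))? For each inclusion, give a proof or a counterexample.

(⊆) holds; (⊇) fails.

(⟹) Let x ∈ (D ∩ (D ∪ A)) ∖ ((T ∩ D) ∩ (D ∩ A)). Then either x ∈ D and x ∉ A, T; or x ∈ A ∩ D and x ∉ T; or x ∈ T ∩ D and x ∉ A. In each case x ∈ D, so (D ∩ (D ∪ A)) ∖ ((T ∩ D) ∩ (D ∩ A)) ⊆ D.

(⟸) This inclusion fails. Take A = {1}, T = {1}, D = {1}; then 1 ∈ D but 1 ∉ (D ∩ (D ∪ A)) ∖ ((T ∩ D) ∩ (D ∩ A)).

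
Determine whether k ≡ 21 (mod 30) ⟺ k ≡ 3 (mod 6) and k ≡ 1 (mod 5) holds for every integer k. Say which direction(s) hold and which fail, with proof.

(⇒) Suppose k ≡ 21 (mod 30); write k = 30j + 21. Since 6 ∣ 30, reducing mod 6 gives k ≡ 21 ≡ 3 (mod 6); since 5 ∣ 30, reducing mod 5 gives k ≡ 21 ≡ 1 (mod 5).

(⇐) Conversely, if k ≡ 3 (mod 6) and k ≡ 1 (mod 5), then by the Chinese remainder theorem k ≡ 21 (mod 30). This is exactly k ≡ 21 (mod 30).

Both directions hold; the statement is true.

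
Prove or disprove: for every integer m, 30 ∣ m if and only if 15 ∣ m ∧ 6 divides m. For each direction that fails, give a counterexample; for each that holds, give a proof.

Both directions hold; the statement is true.

(⟹) If 30 ∣ m, write m = 30q. Since 30 = 2·15, m = 15·(2q), so 15 ∣ m; and since 30 = 5·6, m = 6·(5q), so 6 ∣ m.

(⟸) Suppose 15 ∣ m and 6 ∣ m. Any common multiple of 15 and 6 is a multiple of their lcm; here lcm(15, 6) = 15·6/gcd(15, 6) = 90/3 = 30, so 30 ∣ m.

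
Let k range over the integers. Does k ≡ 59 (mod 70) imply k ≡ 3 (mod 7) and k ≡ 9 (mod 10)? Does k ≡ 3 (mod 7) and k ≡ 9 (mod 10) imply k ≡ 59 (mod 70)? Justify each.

(⇒) Suppose k ≡ 59 (mod 70); write k = 70j + 59. Since 7 ∣ 70, reducing mod 7 gives k ≡ 59 ≡ 3 (mod 7); since 10 ∣ 70, reducing mod 10 gives k ≡ 59 ≡ 9 (mod 10).

(⇐) Conversely, if k ≡ 3 (mod 7) and k ≡ 9 (mod 10), then by the Chinese remainder theorem k ≡ 59 (mod 70). This is exactly k ≡ 59 (mod 70).

Both implications hold.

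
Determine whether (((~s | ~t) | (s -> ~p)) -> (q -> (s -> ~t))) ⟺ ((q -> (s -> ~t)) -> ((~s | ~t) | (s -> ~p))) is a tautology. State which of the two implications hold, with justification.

Both directions fail.

(⇒) This fails. Under p = T, t = T, s = T, q = F, the left side is true but the right side is false.

(⇐) This fails. Under p = F, t = T, s = T, q = T, the left side is false but the right side is true.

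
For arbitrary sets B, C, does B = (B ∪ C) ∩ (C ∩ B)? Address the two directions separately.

Forward inclusion. This inclusion fails. Take B = {1}, C = ∅; then 1 ∈ B but 1 ∉ (B ∪ C) ∩ (C ∩ B).

Reverse inclusion. Let x ∈ (B ∪ C) ∩ (C ∩ B). Then x ∈ B ∩ C, from which x ∈ B.

Only the reverse inclusion holds.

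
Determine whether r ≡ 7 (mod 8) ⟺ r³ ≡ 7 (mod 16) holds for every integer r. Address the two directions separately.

(⟸) The residues r modulo 16 with r³ ≡ 7 (mod 16) are exactly {7}, and each is ≡ 7 (mod 8).

(⟹) This fails: take r = 15. Then 15 ≡ 7 (mod 8), but 15³ = 3375 ≡ 15 (mod 16), not 7.

(⇒) fails; (⇐) holds.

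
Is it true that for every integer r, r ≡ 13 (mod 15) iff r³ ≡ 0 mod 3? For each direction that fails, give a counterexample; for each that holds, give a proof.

Neither direction holds.

(→) This fails: take r = 13. Then 13 ≡ 13 (mod 15), but 13³ = 2197 ≡ 1 (mod 3), not 0.

(←) This fails: take r = 0. Then 0³ = 0 ≡ 0 (mod 3), yet 0 ≡ 0 (mod 15), not 13.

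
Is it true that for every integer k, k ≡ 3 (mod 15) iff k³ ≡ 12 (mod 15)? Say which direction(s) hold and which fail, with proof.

Equivalent; both directions hold.

(⟸) Suppose k³ ≡ 12 (mod 15). The only residue r in {0, …, 14} with r³ ≡ 12 (mod 15) is r = 3, so k ≡ 3 (mod 15).

(⟹) Suppose k ≡ 3 (mod 15). Write k = 15j + 3. Then (15j + 3)³ = 3375j³ + 2025j² + 405j + 27 = 15(225j³ + 135j² + 27j + 1) + 12, so k³ ≡ 12 (mod 15).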